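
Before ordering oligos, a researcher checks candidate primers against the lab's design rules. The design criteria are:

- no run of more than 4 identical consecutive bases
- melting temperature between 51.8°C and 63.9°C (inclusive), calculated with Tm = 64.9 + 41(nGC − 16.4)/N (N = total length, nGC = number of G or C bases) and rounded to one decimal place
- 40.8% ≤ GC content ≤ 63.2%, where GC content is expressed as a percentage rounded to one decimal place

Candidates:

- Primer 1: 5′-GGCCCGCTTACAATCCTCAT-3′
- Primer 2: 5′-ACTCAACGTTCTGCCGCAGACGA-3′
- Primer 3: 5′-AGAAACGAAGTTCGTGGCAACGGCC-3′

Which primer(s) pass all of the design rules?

Primer 1 (20 nt, A=4 T=5 G=3 C=8): longest run = 3 ✓; Tm = 64.9 + 41·(11 − 16.4)/20 = 53.8°C ✓; GC 11/20 = 55.0% ✓ — passes.
Primer 2 (23 nt, A=6 T=4 G=5 C=8): longest run = 2 ✓; Tm = 64.9 + 41·(13 − 16.4)/23 = 58.8°C ✓; GC 13/23 = 56.5% ✓ — passes.
Primer 3 (25 nt, A=8 T=3 G=8 C=6): longest run = 3 ✓; Tm = 64.9 + 41·(14 − 16.4)/25 = 61.0°C ✓; GC 14/25 = 56.0% ✓ — passes.

Primer 1, Primer 2 and Primer 3.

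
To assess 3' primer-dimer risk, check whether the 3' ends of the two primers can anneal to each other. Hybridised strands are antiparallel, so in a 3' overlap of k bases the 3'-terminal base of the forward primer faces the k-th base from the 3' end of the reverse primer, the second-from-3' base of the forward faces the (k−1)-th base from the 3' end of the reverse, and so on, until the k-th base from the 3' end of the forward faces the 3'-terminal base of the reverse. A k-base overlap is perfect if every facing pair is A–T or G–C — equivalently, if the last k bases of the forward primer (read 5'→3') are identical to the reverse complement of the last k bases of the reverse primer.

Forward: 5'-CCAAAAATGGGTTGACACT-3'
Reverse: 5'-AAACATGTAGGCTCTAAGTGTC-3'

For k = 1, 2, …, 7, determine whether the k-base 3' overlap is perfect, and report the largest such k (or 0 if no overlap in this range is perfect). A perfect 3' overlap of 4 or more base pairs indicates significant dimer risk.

Longest perfect overlap: 6 complementary base pairs; significant dimer risk (threshold 4).

Last 7 bases (5'→3') — forward …TGACACT, reverse …AAGTGTC.
Reverse complement of the reverse primer's last 7 bases: GACACTT; its first k bases are the reverse complement of the reverse primer's last k bases, so a perfect k-base overlap needs the forward primer's last k bases to equal them.
Comparing (forward last k vs required): k=1: T vs G ✗; k=2: CT vs GA ✗; k=3: ACT vs GAC ✗; k=4: CACT vs GACA ✗; k=5: ACACT vs GACAC ✗; k=6: GACACT vs GACACT ✓; k=7: TGACACT vs GACACTT ✗.
Only k = 6 is perfect, so the longest perfect 3' overlap is 6.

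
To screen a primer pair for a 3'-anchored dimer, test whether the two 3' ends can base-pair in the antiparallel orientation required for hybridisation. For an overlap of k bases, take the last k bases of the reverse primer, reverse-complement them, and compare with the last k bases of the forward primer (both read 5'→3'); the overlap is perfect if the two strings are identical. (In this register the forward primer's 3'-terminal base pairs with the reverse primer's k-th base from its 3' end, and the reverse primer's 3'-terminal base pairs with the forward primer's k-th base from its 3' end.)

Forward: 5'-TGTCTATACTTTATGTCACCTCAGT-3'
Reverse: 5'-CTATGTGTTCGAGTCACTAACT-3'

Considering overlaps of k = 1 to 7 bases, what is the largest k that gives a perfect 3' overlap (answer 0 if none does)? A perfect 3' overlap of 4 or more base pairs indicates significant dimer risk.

Last 7 bases (5'→3') — forward …CCTCAGT, reverse …ACTAACT.
Reverse complement of the reverse primer's last 7 bases: AGTTAGT; its first k bases are the reverse complement of the reverse primer's last k bases, so a perfect k-base overlap needs the forward primer's last k bases to equal them.
Comparing (forward last k vs required): k=1: T vs A ✗; k=2: GT vs AG ✗; k=3: AGT vs AGT ✓; k=4: CAGT vs AGTT ✗; k=5: TCAGT vs AGTTA ✗; k=6: CTCAGT vs AGTTAG ✗; k=7: CCTCAGT vs AGTTAGT ✗.
Only k = 3 is perfect, so the longest perfect 3' overlap is 3.

Longest perfect overlap: 3 complementary base pairs; below the dimer-risk threshold (threshold 4).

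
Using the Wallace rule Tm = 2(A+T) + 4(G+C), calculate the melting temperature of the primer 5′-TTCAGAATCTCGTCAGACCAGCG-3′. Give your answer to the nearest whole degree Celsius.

Base counts: A=6, T=5, G=5, C=7 (length 23).
Tm = 2·(6+5) + 4·(5+7) = 2·11 + 4·12 = 22 + 48 = 70°C.

70°C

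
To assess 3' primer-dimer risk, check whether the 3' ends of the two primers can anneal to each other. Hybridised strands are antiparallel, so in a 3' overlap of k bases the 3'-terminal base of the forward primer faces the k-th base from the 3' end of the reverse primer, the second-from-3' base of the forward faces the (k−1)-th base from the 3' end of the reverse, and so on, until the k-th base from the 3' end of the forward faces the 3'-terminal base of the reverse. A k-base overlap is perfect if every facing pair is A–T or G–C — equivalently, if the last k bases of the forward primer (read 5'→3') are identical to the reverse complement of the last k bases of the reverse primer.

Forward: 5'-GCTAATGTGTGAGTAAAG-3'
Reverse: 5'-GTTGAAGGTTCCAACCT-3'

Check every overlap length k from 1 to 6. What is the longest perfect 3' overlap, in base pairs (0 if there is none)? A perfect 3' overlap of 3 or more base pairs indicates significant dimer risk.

Last 6 bases (5'→3') — forward …GTAAAG, reverse …CAACCT.
Reverse complement of the reverse primer's last 6 bases: AGGTTG; its first k bases are the reverse complement of the reverse primer's last k bases, so a perfect k-base overlap needs the forward primer's last k bases to equal them.
Comparing (forward last k vs required): k=1: G vs A ✗; k=2: AG vs AG ✓; k=3: AAG vs AGG ✗; k=4: AAAG vs AGGT ✗; k=5: TAAAG vs AGGTT ✗; k=6: GTAAAG vs AGGTTG ✗.
Only k = 2 is perfect, so the longest perfect 3' overlap is 2.

Longest perfect overlap: 2 complementary base pairs; below the dimer-risk threshold (threshold 3).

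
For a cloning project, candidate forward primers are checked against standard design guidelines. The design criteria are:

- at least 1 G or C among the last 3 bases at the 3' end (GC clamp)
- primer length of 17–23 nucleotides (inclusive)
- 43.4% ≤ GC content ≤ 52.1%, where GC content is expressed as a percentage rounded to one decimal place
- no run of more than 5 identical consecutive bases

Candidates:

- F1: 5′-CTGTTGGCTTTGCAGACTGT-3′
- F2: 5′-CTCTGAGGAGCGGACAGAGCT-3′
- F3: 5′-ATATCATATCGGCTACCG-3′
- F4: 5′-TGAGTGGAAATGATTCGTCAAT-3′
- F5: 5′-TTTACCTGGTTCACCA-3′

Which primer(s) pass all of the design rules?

F1 and F3.

F1 (20 nt, A=2 T=8 G=6 C=4): 3' end TGT has 1 G/C ✓; length 20 ✓; GC 10/20 = 50.0% ✓; longest run = 3 ✓ — passes.
F2 (21 nt, A=5 T=3 G=8 C=5): 3' end GCT has 2 G/C ✓; length 21 ✓; GC 13/21 = 61.9%, outside 43.4–52.1% ✗; longest run = 2 ✓ — fails.
F3 (18 nt, A=5 T=5 G=3 C=5): 3' end CCG has 3 G/C ✓; length 18 ✓; GC 8/18 = 44.4% ✓; longest run = 2 ✓ — passes.
F4 (22 nt, A=7 T=7 G=6 C=2): 3' end AAT has 0 G/C, need ≥1 ✗; length 22 ✓; GC 8/22 = 36.4%, outside 43.4–52.1% ✗; longest run = 3 ✓ — fails.
F5 (16 nt, A=3 T=6 G=2 C=5): 3' end CCA has 2 G/C ✓; length 16, outside 17–23 ✗; GC 7/16 = 43.8% ✓; longest run = 3 ✓ — fails.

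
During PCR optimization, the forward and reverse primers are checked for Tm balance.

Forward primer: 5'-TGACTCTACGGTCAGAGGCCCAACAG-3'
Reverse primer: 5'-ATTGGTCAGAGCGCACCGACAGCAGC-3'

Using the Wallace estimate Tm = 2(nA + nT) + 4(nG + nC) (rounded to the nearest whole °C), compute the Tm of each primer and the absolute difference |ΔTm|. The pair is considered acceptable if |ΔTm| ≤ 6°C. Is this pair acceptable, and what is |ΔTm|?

|ΔTm| = 2°C; the pair is acceptable.

Forward: A=7 T=4 G=7 C=8 → Tm = 2·11 + 4·15 = 82°C.
Reverse: A=7 T=3 G=8 C=8 → Tm = 2·10 + 4·16 = 84°C.
|ΔTm| = |82 − 84| = 2°C, ≤ 6°C.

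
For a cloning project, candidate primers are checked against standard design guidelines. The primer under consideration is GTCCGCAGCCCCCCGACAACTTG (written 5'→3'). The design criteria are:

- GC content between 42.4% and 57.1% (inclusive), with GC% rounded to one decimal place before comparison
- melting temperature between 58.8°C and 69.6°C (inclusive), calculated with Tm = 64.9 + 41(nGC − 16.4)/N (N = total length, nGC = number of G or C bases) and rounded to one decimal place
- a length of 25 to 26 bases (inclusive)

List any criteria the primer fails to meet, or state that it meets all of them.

Fails: GC content, length.

Base counts: A=4, T=3, G=5, C=11 (length 23).
GC content: GC 16/23 = 69.6%, outside 42.4–57.1% ✗
Tm: Tm = 64.9 + 41·(16 − 16.4)/23 = 64.2°C ✓
length: length 23, outside 25–26 ✗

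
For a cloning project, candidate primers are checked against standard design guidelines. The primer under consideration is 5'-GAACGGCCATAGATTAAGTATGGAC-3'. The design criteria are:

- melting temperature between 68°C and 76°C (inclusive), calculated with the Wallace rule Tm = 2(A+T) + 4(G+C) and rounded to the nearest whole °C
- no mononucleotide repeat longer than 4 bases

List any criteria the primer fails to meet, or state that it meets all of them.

Base counts: A=9, T=5, G=7, C=4 (length 25).
Tm: Tm = 2·14 + 4·11 = 72°C ✓
homopolymer run: longest run = 2 ✓

Meets all criteria.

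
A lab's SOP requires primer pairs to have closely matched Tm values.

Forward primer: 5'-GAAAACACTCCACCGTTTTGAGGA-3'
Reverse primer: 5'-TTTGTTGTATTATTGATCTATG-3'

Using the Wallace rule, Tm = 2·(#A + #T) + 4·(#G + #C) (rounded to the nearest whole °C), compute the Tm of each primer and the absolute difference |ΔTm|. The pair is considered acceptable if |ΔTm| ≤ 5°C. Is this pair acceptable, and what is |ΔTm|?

|ΔTm| = 16°C; the pair is not acceptable.

Forward: A=8 T=5 G=5 C=6 → Tm = 2·13 + 4·11 = 70°C.
Reverse: A=4 T=13 G=4 C=1 → Tm = 2·17 + 4·5 = 54°C.
|ΔTm| = |70 − 54| = 16°C, > 5°C.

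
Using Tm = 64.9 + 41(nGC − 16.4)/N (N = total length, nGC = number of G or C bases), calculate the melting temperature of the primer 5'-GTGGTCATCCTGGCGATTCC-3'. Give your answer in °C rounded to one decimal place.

Base counts: A=2, T=6, G=6, C=6; G+C = 12, N = 20.
Tm = 64.9 + 41·(12 − 16.4)/20 = 64.9 + -180.40/20 = 55.9°C.

55.9°C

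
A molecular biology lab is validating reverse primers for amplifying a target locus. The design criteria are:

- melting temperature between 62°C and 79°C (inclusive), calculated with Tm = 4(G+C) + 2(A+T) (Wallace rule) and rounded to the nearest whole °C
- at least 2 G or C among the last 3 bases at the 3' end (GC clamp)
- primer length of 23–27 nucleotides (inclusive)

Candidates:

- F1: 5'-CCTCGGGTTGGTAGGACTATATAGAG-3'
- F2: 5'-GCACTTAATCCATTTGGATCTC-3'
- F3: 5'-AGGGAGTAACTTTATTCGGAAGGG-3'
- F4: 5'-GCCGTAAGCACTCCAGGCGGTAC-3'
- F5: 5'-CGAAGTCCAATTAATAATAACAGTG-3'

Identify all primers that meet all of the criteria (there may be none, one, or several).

F1 (26 nt, A=6 T=7 G=9 C=4): Tm = 2·13 + 4·13 = 78°C ✓; 3' end GAG has 2 G/C ✓; length 26 ✓ — passes.
F2 (22 nt, A=5 T=8 G=3 C=6): Tm = 2·13 + 4·9 = 62°C ✓; 3' end CTC has 2 G/C ✓; length 22, outside 23–27 ✗ — fails.
F3 (24 nt, A=7 T=6 G=9 C=2): Tm = 2·13 + 4·11 = 70°C ✓; 3' end GGG has 3 G/C ✓; length 24 ✓ — passes.
F4 (23 nt, A=5 T=3 G=7 C=8): Tm = 2·8 + 4·15 = 76°C ✓; 3' end TAC has 1 G/C, need ≥2 ✗; length 23 ✓ — fails.
F5 (25 nt, A=11 T=6 G=4 C=4): Tm = 2·17 + 4·8 = 66°C ✓; 3' end GTG has 2 G/C ✓; length 25 ✓ — passes.

F1, F3 and F5.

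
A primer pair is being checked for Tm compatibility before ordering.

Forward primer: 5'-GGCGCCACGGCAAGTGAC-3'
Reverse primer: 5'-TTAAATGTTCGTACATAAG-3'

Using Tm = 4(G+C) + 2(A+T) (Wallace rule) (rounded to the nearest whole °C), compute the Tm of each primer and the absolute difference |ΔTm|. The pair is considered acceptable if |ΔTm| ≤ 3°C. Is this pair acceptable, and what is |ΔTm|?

Forward: A=4 T=1 G=7 C=6 → Tm = 2·5 + 4·13 = 62°C.
Reverse: A=7 T=7 G=3 C=2 → Tm = 2·14 + 4·5 = 48°C.
|ΔTm| = |62 − 48| = 14°C, > 3°C.

|ΔTm| = 14°C; the pair is not acceptable.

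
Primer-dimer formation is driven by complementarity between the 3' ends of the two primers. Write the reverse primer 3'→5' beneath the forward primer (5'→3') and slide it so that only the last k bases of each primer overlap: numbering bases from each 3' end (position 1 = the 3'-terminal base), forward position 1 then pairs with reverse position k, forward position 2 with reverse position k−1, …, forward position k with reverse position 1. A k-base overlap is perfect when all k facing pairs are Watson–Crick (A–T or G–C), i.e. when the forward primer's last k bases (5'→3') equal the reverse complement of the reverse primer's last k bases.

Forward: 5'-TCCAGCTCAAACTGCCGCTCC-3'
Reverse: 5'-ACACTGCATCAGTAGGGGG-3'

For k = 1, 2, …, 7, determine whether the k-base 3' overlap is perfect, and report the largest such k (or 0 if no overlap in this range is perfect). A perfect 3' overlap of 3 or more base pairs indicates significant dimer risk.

Longest perfect overlap: 2 complementary base pairs; below the dimer-risk threshold (threshold 3).

Last 7 bases (5'→3') — forward …CCGCTCC, reverse …TAGGGGG.
Reverse complement of the reverse primer's last 7 bases: CCCCCTA; its first k bases are the reverse complement of the reverse primer's last k bases, so a perfect k-base overlap needs the forward primer's last k bases to equal them.
Comparing (forward last k vs required): k=1: C vs C ✓; k=2: CC vs CC ✓; k=3: TCC vs CCC ✗; k=4: CTCC vs CCCC ✗; k=5: GCTCC vs CCCCC ✗; k=6: CGCTCC vs CCCCCT ✗; k=7: CCGCTCC vs CCCCCTA ✗.
Perfect overlaps at k = 1, 2; the largest is 2.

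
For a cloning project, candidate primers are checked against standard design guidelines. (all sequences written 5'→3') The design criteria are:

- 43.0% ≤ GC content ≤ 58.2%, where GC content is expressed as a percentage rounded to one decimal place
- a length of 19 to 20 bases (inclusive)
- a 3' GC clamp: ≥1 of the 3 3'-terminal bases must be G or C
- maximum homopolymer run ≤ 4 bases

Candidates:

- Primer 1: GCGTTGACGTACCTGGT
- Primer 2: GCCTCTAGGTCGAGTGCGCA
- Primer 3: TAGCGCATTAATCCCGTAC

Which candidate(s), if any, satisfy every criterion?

Primer 3 only.

Primer 1 (17 nt, A=2 T=5 G=6 C=4): GC 10/17 = 58.8%, outside 43.0–58.2% ✗; length 17, outside 19–20 ✗; 3' end GGT has 2 G/C ✓; longest run = 2 ✓ — fails.
Primer 2 (20 nt, A=3 T=4 G=7 C=6): GC 13/20 = 65.0%, outside 43.0–58.2% ✗; length 20 ✓; 3' end GCA has 2 G/C ✓; longest run = 2 ✓ — fails.
Primer 3 (19 nt, A=5 T=5 G=3 C=6): GC 9/19 = 47.4% ✓; length 19 ✓; 3' end TAC has 1 G/C ✓; longest run = 3 ✓ — passes.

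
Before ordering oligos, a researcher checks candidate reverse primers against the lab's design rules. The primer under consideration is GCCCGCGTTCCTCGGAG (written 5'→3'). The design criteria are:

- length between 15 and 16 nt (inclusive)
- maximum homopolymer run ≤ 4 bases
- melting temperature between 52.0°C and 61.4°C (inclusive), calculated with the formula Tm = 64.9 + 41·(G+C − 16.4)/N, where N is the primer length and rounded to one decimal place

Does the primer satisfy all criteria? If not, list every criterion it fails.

Base counts: A=1, T=3, G=6, C=7 (length 17).
length: length 17, outside 15–16 ✗
homopolymer run: longest run = 3 ✓
Tm: Tm = 64.9 + 41·(13 − 16.4)/17 = 56.7°C ✓

Fails: length.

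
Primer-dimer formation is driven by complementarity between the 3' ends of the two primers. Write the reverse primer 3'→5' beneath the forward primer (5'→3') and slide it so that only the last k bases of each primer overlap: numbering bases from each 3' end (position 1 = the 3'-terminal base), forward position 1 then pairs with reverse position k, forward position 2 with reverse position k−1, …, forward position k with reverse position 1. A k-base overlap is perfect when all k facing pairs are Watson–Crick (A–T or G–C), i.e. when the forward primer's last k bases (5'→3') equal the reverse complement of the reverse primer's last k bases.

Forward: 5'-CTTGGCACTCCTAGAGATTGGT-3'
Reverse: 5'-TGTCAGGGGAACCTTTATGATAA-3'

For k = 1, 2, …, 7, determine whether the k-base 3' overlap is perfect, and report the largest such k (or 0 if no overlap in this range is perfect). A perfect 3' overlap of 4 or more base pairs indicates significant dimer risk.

Last 7 bases (5'→3') — forward …GATTGGT, reverse …ATGATAA.
Reverse complement of the reverse primer's last 7 bases: TTATCAT; its first k bases are the reverse complement of the reverse primer's last k bases, so a perfect k-base overlap needs the forward primer's last k bases to equal them.
Comparing (forward last k vs required): k=1: T vs T ✓; k=2: GT vs TT ✗; k=3: GGT vs TTA ✗; k=4: TGGT vs TTAT ✗; k=5: TTGGT vs TTATC ✗; k=6: ATTGGT vs TTATCA ✗; k=7: GATTGGT vs TTATCAT ✗.
Only k = 1 is perfect, so the longest perfect 3' overlap is 1.

Longest perfect overlap: 1 complementary base pair; below the dimer-risk threshold (threshold 4).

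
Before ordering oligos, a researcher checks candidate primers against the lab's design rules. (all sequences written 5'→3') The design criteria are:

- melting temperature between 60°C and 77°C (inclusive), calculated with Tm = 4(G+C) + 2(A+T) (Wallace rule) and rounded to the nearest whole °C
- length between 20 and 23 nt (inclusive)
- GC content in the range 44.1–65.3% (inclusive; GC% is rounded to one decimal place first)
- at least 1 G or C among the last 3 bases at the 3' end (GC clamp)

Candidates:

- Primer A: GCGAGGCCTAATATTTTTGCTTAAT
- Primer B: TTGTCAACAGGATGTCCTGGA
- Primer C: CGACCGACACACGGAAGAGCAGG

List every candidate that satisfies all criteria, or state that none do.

Primer B and Primer C.

Primer A (25 nt, A=6 T=10 G=5 C=4): Tm = 2·16 + 4·9 = 68°C ✓; length 25, outside 20–23 ✗; GC 9/25 = 36.0%, outside 44.1–65.3% ✗; 3' end AAT has 0 G/C, need ≥1 ✗ — fails.
Primer B (21 nt, A=5 T=6 G=6 C=4): Tm = 2·11 + 4·10 = 62°C ✓; length 21 ✓; GC 10/21 = 47.6% ✓; 3' end GGA has 2 G/C ✓ — passes.
Primer C (23 nt, A=8 T=0 G=8 C=7): Tm = 2·8 + 4·15 = 76°C ✓; length 23 ✓; GC 15/23 = 65.2% ✓; 3' end AGG has 2 G/C ✓ — passes.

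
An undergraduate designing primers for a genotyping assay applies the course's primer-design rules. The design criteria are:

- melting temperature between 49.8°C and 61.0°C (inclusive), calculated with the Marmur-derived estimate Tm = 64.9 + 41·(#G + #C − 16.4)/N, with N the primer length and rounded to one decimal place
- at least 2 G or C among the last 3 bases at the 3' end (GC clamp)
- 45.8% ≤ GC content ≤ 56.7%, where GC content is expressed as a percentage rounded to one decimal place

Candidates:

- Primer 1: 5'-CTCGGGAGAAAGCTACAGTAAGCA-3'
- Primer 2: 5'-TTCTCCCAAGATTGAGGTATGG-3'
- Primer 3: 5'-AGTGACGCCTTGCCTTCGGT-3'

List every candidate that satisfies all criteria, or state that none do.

Primer 1 only.

Primer 1 (24 nt, A=9 T=3 G=7 C=5): Tm = 64.9 + 41·(12 − 16.4)/24 = 57.4°C ✓; 3' end GCA has 2 G/C ✓; GC 12/24 = 50.0% ✓ — passes.
Primer 2 (22 nt, A=5 T=7 G=6 C=4): Tm = 64.9 + 41·(10 − 16.4)/22 = 53.0°C ✓; 3' end TGG has 2 G/C ✓; GC 10/22 = 45.5%, outside 45.8–56.7% ✗ — fails.
Primer 3 (20 nt, A=2 T=6 G=6 C=6): Tm = 64.9 + 41·(12 − 16.4)/20 = 55.9°C ✓; 3' end GGT has 2 G/C ✓; GC 12/20 = 60.0%, outside 45.8–56.7% ✗ — fails.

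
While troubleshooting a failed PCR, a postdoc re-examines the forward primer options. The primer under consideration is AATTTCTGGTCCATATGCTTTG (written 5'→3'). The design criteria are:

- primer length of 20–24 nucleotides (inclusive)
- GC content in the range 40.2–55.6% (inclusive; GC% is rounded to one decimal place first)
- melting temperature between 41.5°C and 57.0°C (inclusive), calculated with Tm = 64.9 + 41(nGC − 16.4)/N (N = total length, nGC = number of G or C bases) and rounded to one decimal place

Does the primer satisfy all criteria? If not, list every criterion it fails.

Fails: GC content.

Base counts: A=4, T=10, G=4, C=4 (length 22).
length: length 22 ✓
GC content: GC 8/22 = 36.4%, outside 40.2–55.6% ✗
Tm: Tm = 64.9 + 41·(8 − 16.4)/22 = 49.2°C ✓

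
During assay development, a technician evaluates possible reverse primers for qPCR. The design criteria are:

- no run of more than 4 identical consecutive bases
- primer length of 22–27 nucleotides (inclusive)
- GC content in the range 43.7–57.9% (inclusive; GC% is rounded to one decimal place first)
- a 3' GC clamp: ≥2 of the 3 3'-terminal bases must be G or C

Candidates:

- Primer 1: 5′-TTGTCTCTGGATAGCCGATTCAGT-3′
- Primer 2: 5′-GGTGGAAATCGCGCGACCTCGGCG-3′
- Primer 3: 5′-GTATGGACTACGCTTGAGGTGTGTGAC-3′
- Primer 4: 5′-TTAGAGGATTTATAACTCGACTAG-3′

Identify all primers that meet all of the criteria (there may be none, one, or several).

Primer 3 only.

Primer 1 (24 nt, A=4 T=9 G=6 C=5): longest run = 2 ✓; length 24 ✓; GC 11/24 = 45.8% ✓; 3' end AGT has 1 G/C, need ≥2 ✗ — fails.
Primer 2 (24 nt, A=4 T=3 G=10 C=7): longest run = 3 ✓; length 24 ✓; GC 17/24 = 70.8%, outside 43.7–57.9% ✗; 3' end GCG has 3 G/C ✓ — fails.
Primer 3 (27 nt, A=5 T=8 G=10 C=4): longest run = 2 ✓; length 27 ✓; GC 14/27 = 51.9% ✓; 3' end GAC has 2 G/C ✓ — passes.
Primer 4 (24 nt, A=8 T=8 G=5 C=3): longest run = 3 ✓; length 24 ✓; GC 8/24 = 33.3%, outside 43.7–57.9% ✗; 3' end TAG has 1 G/C, need ≥2 ✗ — fails.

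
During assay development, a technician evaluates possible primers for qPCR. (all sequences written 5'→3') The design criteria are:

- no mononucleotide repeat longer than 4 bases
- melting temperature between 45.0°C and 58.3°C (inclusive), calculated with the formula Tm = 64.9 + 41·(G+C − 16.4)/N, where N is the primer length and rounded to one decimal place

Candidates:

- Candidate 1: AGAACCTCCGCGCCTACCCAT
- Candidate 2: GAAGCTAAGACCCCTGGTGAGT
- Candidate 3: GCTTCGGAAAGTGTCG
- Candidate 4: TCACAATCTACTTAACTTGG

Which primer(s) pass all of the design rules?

Candidate 1 (21 nt, A=5 T=3 G=3 C=10): longest run = 3 ✓; Tm = 64.9 + 41·(13 − 16.4)/21 = 58.3°C ✓ — passes.
Candidate 2 (22 nt, A=6 T=4 G=7 C=5): longest run = 4 ✓; Tm = 64.9 + 41·(12 − 16.4)/22 = 56.7°C ✓ — passes.
Candidate 3 (16 nt, A=3 T=4 G=6 C=3): longest run = 3 ✓; Tm = 64.9 + 41·(9 − 16.4)/16 = 45.9°C ✓ — passes.
Candidate 4 (20 nt, A=6 T=7 G=2 C=5): longest run = 2 ✓; Tm = 64.9 + 41·(7 − 16.4)/20 = 45.6°C ✓ — passes.

Candidate 1, Candidate 2, Candidate 3 and Candidate 4.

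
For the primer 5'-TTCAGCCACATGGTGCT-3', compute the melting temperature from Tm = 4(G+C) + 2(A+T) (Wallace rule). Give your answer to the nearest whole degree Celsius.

Base counts: A=3, T=5, G=4, C=5 (length 17).
Tm = 2·(3+5) + 4·(4+5) = 2·8 + 4·9 = 16 + 36 = 52°C.

52°C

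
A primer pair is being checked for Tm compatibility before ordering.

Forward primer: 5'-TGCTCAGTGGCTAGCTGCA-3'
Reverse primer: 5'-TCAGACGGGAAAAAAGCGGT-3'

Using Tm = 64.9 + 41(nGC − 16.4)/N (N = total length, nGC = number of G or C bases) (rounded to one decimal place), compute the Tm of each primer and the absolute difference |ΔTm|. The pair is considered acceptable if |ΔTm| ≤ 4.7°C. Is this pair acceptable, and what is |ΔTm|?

|ΔTm| = 1.4°C; the pair is acceptable.

Forward: G+C = 11, N = 19 → Tm = 64.9 + 41·(11 − 16.4)/19 = 53.2°C.
Reverse: G+C = 10, N = 20 → Tm = 64.9 + 41·(10 − 16.4)/20 = 51.8°C.
|ΔTm| = |53.2 − 51.8| = 1.4°C, ≤ 4.7°C.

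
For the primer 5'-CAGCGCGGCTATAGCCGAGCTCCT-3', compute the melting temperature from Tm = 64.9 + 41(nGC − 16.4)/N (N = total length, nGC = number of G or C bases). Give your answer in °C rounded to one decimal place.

64.2°C

Base counts: A=4, T=4, G=7, C=9; G+C = 16, N = 24.
Tm = 64.9 + 41·(16 − 16.4)/24 = 64.9 + -16.40/24 = 64.2°C.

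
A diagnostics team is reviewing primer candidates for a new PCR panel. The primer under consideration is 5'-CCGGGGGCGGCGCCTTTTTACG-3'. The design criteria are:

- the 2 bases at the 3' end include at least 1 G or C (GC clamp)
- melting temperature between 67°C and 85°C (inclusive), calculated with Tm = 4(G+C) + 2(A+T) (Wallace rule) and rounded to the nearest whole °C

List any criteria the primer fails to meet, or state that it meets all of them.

Base counts: A=1, T=5, G=9, C=7 (length 22).
GC clamp: 3' end CG has 2 G/C ✓
Tm: Tm = 2·6 + 4·16 = 76°C ✓

Meets all criteria.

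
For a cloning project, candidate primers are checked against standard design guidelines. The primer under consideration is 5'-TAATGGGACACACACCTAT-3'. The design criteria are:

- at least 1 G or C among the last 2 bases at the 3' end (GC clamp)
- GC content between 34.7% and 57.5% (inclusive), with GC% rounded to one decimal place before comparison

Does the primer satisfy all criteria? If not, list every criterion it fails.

Fails: GC clamp.

Base counts: A=7, T=4, G=3, C=5 (length 19).
GC clamp: 3' end AT has 0 G/C, need ≥1 ✗
GC content: GC 8/19 = 42.1% ✓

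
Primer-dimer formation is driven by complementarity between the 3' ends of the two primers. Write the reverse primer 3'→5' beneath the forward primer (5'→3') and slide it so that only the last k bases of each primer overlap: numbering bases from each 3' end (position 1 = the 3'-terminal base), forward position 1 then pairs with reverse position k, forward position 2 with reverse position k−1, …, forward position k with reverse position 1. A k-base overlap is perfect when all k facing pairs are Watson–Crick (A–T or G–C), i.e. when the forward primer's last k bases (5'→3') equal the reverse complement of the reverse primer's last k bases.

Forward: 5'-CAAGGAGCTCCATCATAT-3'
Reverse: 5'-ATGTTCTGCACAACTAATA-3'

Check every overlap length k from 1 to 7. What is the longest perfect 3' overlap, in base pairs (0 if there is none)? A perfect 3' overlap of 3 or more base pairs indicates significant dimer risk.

Longest perfect overlap: 3 complementary base pairs; significant dimer risk (threshold 3).

Last 7 bases (5'→3') — forward …ATCATAT, reverse …ACTAATA.
Reverse complement of the reverse primer's last 7 bases: TATTAGT; its first k bases are the reverse complement of the reverse primer's last k bases, so a perfect k-base overlap needs the forward primer's last k bases to equal them.
Comparing (forward last k vs required): k=1: T vs T ✓; k=2: AT vs TA ✗; k=3: TAT vs TAT ✓; k=4: ATAT vs TATT ✗; k=5: CATAT vs TATTA ✗; k=6: TCATAT vs TATTAG ✗; k=7: ATCATAT vs TATTAGT ✗.
Perfect overlaps at k = 1, 3; the largest is 3.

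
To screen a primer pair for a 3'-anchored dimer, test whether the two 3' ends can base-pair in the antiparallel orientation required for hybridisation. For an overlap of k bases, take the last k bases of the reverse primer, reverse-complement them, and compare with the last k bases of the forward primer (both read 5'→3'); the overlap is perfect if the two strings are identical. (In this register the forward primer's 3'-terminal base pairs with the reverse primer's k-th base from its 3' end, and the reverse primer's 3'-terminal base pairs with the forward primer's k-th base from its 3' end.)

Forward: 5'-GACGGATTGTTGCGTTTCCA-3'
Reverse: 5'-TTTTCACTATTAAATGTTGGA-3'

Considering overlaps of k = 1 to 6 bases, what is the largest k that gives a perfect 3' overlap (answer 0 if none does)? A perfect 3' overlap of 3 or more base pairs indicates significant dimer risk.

Longest perfect overlap: 4 complementary base pairs; significant dimer risk (threshold 3).

Last 6 bases (5'→3') — forward …TTTCCA, reverse …GTTGGA.
Reverse complement of the reverse primer's last 6 bases: TCCAAC; its first k bases are the reverse complement of the reverse primer's last k bases, so a perfect k-base overlap needs the forward primer's last k bases to equal them.
Comparing (forward last k vs required): k=1: A vs T ✗; k=2: CA vs TC ✗; k=3: CCA vs TCC ✗; k=4: TCCA vs TCCA ✓; k=5: TTCCA vs TCCAA ✗; k=6: TTTCCA vs TCCAAC ✗.
Only k = 4 is perfect, so the longest perfect 3' overlap is 4.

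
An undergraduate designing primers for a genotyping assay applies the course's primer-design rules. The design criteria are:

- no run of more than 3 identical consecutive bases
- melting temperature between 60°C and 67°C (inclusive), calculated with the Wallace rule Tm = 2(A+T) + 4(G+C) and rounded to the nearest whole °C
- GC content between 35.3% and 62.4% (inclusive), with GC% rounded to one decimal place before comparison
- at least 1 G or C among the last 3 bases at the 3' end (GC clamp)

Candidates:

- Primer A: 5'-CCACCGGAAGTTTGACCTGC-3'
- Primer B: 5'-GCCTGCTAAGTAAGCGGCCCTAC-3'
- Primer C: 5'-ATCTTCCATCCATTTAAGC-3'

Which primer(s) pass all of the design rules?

Primer A (20 nt, A=4 T=4 G=5 C=7): longest run = 3 ✓; Tm = 2·8 + 4·12 = 64°C ✓; GC 12/20 = 60.0% ✓; 3' end TGC has 2 G/C ✓ — passes.
Primer B (23 nt, A=5 T=4 G=6 C=8): longest run = 3 ✓; Tm = 2·9 + 4·14 = 74°C, outside 60–67°C ✗; GC 14/23 = 60.9% ✓; 3' end TAC has 1 G/C ✓ — fails.
Primer C (19 nt, A=5 T=7 G=1 C=6): longest run = 3 ✓; Tm = 2·12 + 4·7 = 52°C, outside 60–67°C ✗; GC 7/19 = 36.8% ✓; 3' end AGC has 2 G/C ✓ — fails.

Primer A only.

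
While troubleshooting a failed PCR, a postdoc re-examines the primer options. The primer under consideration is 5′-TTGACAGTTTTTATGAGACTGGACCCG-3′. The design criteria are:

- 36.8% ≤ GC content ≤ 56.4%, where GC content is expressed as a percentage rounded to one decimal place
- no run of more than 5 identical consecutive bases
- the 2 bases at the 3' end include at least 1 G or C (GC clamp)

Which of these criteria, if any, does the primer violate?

Base counts: A=6, T=9, G=7, C=5 (length 27).
GC content: GC 12/27 = 44.4% ✓
homopolymer run: longest run = 5 ✓
GC clamp: 3' end CG has 2 G/C ✓

Meets all criteria.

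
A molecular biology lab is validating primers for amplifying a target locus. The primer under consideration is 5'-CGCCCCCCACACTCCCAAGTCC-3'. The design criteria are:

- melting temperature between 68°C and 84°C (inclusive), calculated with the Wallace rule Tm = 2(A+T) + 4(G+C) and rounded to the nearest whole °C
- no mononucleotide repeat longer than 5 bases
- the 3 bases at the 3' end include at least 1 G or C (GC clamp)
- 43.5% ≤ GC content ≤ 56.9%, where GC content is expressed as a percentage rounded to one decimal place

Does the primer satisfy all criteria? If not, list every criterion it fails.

Fails: homopolymer run, GC content.

Base counts: A=4, T=2, G=2, C=14 (length 22).
Tm: Tm = 2·6 + 4·16 = 76°C ✓
homopolymer run: longest run = 6, exceeds 5 ✗
GC clamp: 3' end TCC has 2 G/C ✓
GC content: GC 16/22 = 72.7%, outside 43.5–56.9% ✗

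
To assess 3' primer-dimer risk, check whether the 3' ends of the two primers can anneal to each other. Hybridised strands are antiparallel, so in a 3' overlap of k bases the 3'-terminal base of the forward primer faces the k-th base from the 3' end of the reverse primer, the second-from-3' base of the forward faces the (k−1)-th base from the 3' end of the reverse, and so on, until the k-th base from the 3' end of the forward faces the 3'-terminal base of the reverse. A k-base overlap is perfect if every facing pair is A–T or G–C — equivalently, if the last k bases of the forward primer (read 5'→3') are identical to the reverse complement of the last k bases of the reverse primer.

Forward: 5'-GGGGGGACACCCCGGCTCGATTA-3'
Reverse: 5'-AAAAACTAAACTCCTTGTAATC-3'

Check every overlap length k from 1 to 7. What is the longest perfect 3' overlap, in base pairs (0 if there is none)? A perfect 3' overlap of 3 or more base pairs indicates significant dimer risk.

Last 7 bases (5'→3') — forward …TCGATTA, reverse …TGTAATC.
Reverse complement of the reverse primer's last 7 bases: GATTACA; its first k bases are the reverse complement of the reverse primer's last k bases, so a perfect k-base overlap needs the forward primer's last k bases to equal them.
Comparing (forward last k vs required): k=1: A vs G ✗; k=2: TA vs GA ✗; k=3: TTA vs GAT ✗; k=4: ATTA vs GATT ✗; k=5: GATTA vs GATTA ✓; k=6: CGATTA vs GATTAC ✗; k=7: TCGATTA vs GATTACA ✗.
Only k = 5 is perfect, so the longest perfect 3' overlap is 5.

Longest perfect overlap: 5 complementary base pairs; significant dimer risk (threshold 3).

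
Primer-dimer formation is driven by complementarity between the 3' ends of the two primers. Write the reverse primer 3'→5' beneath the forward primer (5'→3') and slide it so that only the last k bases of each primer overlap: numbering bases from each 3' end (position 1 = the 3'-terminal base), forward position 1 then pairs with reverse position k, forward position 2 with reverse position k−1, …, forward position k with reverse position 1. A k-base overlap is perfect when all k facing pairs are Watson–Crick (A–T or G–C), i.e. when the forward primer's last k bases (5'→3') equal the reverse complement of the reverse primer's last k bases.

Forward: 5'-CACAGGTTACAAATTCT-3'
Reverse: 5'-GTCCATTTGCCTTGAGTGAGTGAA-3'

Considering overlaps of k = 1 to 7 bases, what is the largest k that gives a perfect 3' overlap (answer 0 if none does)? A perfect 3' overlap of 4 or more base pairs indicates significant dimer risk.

Last 7 bases (5'→3') — forward …AAATTCT, reverse …GAGTGAA.
Reverse complement of the reverse primer's last 7 bases: TTCACTC; its first k bases are the reverse complement of the reverse primer's last k bases, so a perfect k-base overlap needs the forward primer's last k bases to equal them.
Comparing (forward last k vs required): k=1: T vs T ✓; k=2: CT vs TT ✗; k=3: TCT vs TTC ✗; k=4: TTCT vs TTCA ✗; k=5: ATTCT vs TTCAC ✗; k=6: AATTCT vs TTCACT ✗; k=7: AAATTCT vs TTCACTC ✗.
Only k = 1 is perfect, so the longest perfect 3' overlap is 1.

Longest perfect overlap: 1 complementary base pair; below the dimer-risk threshold (threshold 4).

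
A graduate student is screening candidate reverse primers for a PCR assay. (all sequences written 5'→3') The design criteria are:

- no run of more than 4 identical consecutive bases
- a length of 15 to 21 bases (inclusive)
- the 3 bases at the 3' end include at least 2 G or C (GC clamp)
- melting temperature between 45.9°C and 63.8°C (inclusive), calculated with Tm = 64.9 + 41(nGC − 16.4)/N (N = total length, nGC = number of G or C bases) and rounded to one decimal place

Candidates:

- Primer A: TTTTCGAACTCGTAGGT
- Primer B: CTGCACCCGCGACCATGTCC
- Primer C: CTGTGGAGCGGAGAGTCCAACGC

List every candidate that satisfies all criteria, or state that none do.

Primer A (17 nt, A=3 T=7 G=4 C=3): longest run = 4 ✓; length 17 ✓; 3' end GGT has 2 G/C ✓; Tm = 64.9 + 41·(7 − 16.4)/17 = 42.2°C, outside 45.9–63.8°C ✗ — fails.
Primer B (20 nt, A=3 T=3 G=4 C=10): longest run = 3 ✓; length 20 ✓; 3' end TCC has 2 G/C ✓; Tm = 64.9 + 41·(14 − 16.4)/20 = 60.0°C ✓ — passes.
Primer C (23 nt, A=5 T=3 G=9 C=6): longest run = 2 ✓; length 23, outside 15–21 ✗; 3' end CGC has 3 G/C ✓; Tm = 64.9 + 41·(15 − 16.4)/23 = 62.4°C ✓ — fails.

Primer B only.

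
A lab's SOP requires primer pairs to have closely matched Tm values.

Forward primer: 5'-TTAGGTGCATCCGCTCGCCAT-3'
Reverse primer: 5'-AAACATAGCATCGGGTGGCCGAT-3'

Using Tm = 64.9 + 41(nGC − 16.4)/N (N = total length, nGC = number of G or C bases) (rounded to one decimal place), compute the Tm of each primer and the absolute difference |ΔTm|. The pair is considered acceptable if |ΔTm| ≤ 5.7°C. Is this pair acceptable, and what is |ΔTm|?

|ΔTm| = 0.8°C; the pair is acceptable.

Forward: G+C = 12, N = 21 → Tm = 64.9 + 41·(12 − 16.4)/21 = 56.3°C.
Reverse: G+C = 12, N = 23 → Tm = 64.9 + 41·(12 − 16.4)/23 = 57.1°C.
|ΔTm| = |56.3 − 57.1| = 0.8°C, ≤ 5.7°C.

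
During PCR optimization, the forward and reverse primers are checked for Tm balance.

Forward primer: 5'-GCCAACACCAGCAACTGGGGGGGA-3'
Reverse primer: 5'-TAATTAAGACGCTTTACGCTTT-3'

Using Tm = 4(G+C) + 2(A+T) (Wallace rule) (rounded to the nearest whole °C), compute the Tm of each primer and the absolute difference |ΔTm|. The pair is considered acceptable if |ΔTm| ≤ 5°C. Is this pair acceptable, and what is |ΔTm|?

|ΔTm| = 22°C; the pair is not acceptable.

Forward: A=7 T=1 G=9 C=7 → Tm = 2·8 + 4·16 = 80°C.
Reverse: A=6 T=9 G=3 C=4 → Tm = 2·15 + 4·7 = 58°C.
|ΔTm| = |80 − 58| = 22°C, > 5°C.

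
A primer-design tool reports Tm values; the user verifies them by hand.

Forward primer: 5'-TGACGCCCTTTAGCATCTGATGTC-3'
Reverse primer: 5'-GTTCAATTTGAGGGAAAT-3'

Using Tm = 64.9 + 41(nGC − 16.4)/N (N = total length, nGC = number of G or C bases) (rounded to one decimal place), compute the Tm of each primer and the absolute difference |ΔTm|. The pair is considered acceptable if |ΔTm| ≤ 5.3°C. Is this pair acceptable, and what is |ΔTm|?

Forward: G+C = 12, N = 24 → Tm = 64.9 + 41·(12 − 16.4)/24 = 57.4°C.
Reverse: G+C = 6, N = 18 → Tm = 64.9 + 41·(6 − 16.4)/18 = 41.2°C.
|ΔTm| = |57.4 − 41.2| = 16.2°C, > 5.3°C.

|ΔTm| = 16.2°C; the pair is not acceptable.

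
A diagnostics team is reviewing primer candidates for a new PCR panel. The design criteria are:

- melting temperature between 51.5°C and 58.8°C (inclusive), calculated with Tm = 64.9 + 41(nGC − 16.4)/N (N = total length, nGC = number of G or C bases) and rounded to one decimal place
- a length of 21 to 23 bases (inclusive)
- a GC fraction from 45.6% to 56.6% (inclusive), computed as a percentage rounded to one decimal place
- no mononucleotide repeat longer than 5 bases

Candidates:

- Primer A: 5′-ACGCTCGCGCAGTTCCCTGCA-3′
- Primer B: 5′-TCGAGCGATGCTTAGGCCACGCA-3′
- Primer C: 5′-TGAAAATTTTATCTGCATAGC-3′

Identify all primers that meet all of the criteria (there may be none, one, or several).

None of the candidates satisfy all criteria.

Primer A (21 nt, A=3 T=4 G=5 C=9): Tm = 64.9 + 41·(14 − 16.4)/21 = 60.2°C, outside 51.5–58.8°C ✗; length 21 ✓; GC 14/21 = 66.7%, outside 45.6–56.6% ✗; longest run = 3 ✓ — fails.
Primer B (23 nt, A=5 T=4 G=7 C=7): Tm = 64.9 + 41·(14 − 16.4)/23 = 60.6°C, outside 51.5–58.8°C ✗; length 23 ✓; GC 14/23 = 60.9%, outside 45.6–56.6% ✗; longest run = 2 ✓ — fails.
Primer C (21 nt, A=7 T=8 G=3 C=3): Tm = 64.9 + 41·(6 − 16.4)/21 = 44.6°C, outside 51.5–58.8°C ✗; length 21 ✓; GC 6/21 = 28.6%, outside 45.6–56.6% ✗; longest run = 4 ✓ — fails.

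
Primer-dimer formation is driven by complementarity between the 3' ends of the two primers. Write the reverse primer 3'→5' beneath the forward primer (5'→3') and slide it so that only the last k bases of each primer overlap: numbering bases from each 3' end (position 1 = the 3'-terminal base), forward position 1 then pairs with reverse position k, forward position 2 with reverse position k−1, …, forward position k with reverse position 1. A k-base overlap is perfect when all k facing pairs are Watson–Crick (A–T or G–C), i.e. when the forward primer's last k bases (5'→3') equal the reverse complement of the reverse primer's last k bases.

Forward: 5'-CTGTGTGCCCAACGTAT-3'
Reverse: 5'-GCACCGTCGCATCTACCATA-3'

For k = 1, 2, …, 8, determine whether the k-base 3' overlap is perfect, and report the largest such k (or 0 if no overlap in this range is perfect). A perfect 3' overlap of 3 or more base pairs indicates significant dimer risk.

Longest perfect overlap: 3 complementary base pairs; significant dimer risk (threshold 3).

Last 8 bases (5'→3') — forward …CAACGTAT, reverse …CTACCATA.
Reverse complement of the reverse primer's last 8 bases: TATGGTAG; its first k bases are the reverse complement of the reverse primer's last k bases, so a perfect k-base overlap needs the forward primer's last k bases to equal them.
Comparing (forward last k vs required): k=1: T vs T ✓; k=2: AT vs TA ✗; k=3: TAT vs TAT ✓; k=4: GTAT vs TATG ✗; k=5: CGTAT vs TATGG ✗; k=6: ACGTAT vs TATGGT ✗; k=7: AACGTAT vs TATGGTA ✗; k=8: CAACGTAT vs TATGGTAG ✗.
Perfect overlaps at k = 1, 3; the largest is 3.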